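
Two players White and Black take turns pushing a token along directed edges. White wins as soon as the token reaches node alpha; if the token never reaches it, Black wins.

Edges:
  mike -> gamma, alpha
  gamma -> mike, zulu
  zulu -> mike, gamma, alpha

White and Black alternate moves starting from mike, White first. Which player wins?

Track states (vertex, player-to-move).
A0 = {(alpha,White), (alpha,Black)}
A1: add {(mike,White), (zulu,White)}.
(mike,White) ∈ A1 ⇒ White forces the target.

White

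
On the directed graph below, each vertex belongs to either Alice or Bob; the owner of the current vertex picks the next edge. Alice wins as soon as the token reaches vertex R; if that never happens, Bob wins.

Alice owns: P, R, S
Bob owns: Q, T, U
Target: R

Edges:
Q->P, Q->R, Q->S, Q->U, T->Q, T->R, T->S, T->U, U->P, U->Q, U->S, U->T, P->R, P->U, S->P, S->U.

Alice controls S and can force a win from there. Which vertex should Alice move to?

A0 = {R}
A1: add {P} — P (Alice) has P→R.
A2: add {S} — S (Alice) has S→P.
A3 = A2; e.g. Q (Bob) can still go to U. Fixed point.
From S, successor P is in the attractor (rank 1); the other successor U is not.

P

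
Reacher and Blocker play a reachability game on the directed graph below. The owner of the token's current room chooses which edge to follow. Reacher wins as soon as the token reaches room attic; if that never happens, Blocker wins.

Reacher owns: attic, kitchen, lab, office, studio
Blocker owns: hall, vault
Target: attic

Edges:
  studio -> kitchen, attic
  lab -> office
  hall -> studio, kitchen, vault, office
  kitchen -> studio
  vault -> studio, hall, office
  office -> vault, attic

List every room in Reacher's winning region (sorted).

attic, kitchen, lab, office, studio

A0 = {attic}
A1: add {office, studio} — studio (Reacher) has studio→attic; office (Reacher) has office→attic.
A2: add {kitchen, lab} — lab (Reacher) has lab→office; kitchen (Reacher) has kitchen→studio.
A3 = A2; e.g. hall (Blocker) can still go to vault. Fixed point.
Reacher's winning region = {attic, kitchen, lab, office, studio}.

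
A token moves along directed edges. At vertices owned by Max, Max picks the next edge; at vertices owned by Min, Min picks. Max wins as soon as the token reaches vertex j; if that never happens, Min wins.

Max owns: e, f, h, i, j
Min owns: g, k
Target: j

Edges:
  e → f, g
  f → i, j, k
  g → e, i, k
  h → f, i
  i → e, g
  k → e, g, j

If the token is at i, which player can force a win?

Max

A0 = {j}
A1: add {f} — f (Max) has f→j.
A2: add {e, h} — e (Max) has e→f; h (Max) has h→f.
A3: add {i} — i (Max) has i→e.
A4 = A3; e.g. g (Min) can still go to k. Fixed point.
i ∈ A3, so Max can force the target.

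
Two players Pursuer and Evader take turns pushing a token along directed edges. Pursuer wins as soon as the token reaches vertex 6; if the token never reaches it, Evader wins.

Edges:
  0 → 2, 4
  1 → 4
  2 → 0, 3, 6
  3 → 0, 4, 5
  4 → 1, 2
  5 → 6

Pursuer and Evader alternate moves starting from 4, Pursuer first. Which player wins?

Evader

Track states (vertex, player-to-move).
A0 = {(6,Pursuer), (6,Evader)}
A1: add {(2,Pursuer), (5,Pursuer), (5,Evader)}.
A2: add {(3,Pursuer)}.
A3 = A2; e.g. (0,Pursuer) stays out. (4,Pursuer) never enters ⇒ Evader avoids the target.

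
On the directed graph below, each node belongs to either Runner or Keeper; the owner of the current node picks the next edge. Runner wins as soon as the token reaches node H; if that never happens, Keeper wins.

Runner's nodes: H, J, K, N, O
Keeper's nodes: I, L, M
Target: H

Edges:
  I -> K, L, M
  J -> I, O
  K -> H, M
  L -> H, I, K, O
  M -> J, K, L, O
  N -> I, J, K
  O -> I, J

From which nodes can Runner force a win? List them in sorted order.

A0 = {H}
A1: add {K} — K (Runner) has K→H.
A2: add {N} — N (Runner) has N→K.
A3 = A2; e.g. I (Keeper) can still go to L. Fixed point.
Runner's winning region = {H, K, N}.

H, K, N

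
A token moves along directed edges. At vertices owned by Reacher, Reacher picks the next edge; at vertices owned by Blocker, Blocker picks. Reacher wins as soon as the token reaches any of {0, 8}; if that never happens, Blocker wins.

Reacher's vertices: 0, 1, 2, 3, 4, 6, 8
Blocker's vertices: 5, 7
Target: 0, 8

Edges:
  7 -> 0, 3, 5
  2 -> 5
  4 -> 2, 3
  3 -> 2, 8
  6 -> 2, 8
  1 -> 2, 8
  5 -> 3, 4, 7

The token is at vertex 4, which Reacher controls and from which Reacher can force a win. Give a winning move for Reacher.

A0 = {0, 8}
A1: add {1, 3, 6} — 1 (Reacher) has 1→8; 3 (Reacher) has 3→8; 6 (Reacher) has 6→8.
A2: add {4} — 4 (Reacher) has 4→3.
A3 = A2; e.g. 2 (Reacher) has no edge into A2. Fixed point.
From 4, successor 3 is in the attractor (rank 1); the other successor 2 is not.

3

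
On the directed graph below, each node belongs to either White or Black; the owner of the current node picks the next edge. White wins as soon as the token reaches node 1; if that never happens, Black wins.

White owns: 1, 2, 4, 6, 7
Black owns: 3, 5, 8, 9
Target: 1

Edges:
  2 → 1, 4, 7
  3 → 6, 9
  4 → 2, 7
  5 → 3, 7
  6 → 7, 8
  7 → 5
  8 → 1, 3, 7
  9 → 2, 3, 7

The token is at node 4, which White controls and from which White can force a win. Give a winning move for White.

A0 = {1}
A1: add {2} — 2 (White) has 2→1.
A2: add {4} — 4 (White) has 4→2.
A3 = A2; e.g. 3 (Black) can still go to 6. Fixed point.
From 4, successor 2 is in the attractor (rank 1); the other successor 7 is not.

2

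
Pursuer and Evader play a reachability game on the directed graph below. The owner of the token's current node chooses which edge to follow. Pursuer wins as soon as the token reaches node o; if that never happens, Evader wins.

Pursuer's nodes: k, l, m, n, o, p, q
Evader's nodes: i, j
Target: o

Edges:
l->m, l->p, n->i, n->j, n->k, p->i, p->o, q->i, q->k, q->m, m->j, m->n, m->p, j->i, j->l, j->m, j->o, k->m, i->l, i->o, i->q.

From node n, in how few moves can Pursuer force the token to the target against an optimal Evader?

4

A0 = {o}
A1: add {p} — p (Pursuer) has p→o.
A2: add {l, m} — l (Pursuer) has l→p; m (Pursuer) has m→p.
A3: add {k, q} — k (Pursuer) has k→m; q (Pursuer) has q→m.
A4: add {i, n} — i (Evader): all of {l, o, q} already in; n (Pursuer) has n→k.
n enters the attractor at level 4, so Pursuer can force the target in 4 moves from there.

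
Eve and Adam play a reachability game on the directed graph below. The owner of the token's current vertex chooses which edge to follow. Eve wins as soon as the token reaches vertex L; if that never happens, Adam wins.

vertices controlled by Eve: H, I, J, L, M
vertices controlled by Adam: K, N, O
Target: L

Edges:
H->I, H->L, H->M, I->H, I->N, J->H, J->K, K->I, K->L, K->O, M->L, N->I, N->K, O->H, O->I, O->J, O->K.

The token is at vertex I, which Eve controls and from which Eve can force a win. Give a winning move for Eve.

H

A0 = {L}
A1: add {H, M} — H (Eve) has H→L; M (Eve) has M→L.
A2: add {I, J} — I (Eve) has I→H; J (Eve) has J→H.
A3 = A2; e.g. K (Adam) can still go to O. Fixed point.
From I, successor H is in the attractor (rank 1); the other successor N is not.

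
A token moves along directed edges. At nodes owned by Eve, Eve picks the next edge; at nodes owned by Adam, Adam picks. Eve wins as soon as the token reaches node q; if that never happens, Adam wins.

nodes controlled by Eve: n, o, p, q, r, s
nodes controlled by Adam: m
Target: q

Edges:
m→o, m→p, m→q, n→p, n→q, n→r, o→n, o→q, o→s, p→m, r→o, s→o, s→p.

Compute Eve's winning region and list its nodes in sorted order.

n, o, q, r, s

A0 = {q}
A1: add {n, o} — n (Eve) has n→q; o (Eve) has o→q.
A2: add {r, s} — r (Eve) has r→o; s (Eve) has s→o.
A3 = A2; e.g. m (Adam) can still go to p. Fixed point.
Eve's winning region = {n, o, q, r, s}.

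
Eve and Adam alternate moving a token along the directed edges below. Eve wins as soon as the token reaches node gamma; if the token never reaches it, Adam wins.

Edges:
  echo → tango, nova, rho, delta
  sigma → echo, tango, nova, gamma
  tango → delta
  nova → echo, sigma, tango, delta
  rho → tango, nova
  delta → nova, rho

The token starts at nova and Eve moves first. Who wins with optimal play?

Track states (vertex, player-to-move).
A0 = {(gamma,Eve), (gamma,Adam)}
A1: add {(sigma,Eve)}.
A2 = A1; e.g. (echo,Eve) stays out. (nova,Eve) never enters ⇒ Adam avoids the target.

Adam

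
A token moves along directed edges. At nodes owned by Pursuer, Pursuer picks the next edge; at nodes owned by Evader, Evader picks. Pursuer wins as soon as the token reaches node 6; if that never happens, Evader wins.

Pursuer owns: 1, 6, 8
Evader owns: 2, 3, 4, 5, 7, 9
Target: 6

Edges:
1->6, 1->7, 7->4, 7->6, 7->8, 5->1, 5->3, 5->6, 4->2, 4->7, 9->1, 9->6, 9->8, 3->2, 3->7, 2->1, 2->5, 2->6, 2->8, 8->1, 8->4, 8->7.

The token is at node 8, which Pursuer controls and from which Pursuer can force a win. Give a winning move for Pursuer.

A0 = {6}
A1: add {1} — 1 (Pursuer) has 1→6.
A2: add {8} — 8 (Pursuer) has 8→1.
A3: add {9} — 9 (Evader): all of {1, 6, 8} already in.
A4 = A3; e.g. 2 (Evader) can still go to 5. Fixed point.
From 8, successor 1 is in the attractor (rank 1); the other successors 4, 7 are not.

1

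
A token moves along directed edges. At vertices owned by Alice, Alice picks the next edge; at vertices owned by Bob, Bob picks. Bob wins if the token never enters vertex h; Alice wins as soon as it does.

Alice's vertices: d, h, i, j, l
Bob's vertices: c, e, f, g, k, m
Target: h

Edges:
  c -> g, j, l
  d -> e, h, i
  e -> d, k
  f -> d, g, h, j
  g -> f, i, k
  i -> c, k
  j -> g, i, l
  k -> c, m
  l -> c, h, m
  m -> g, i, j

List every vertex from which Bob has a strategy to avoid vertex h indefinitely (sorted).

A0 = {h}
A1: add {d, l} — d (Alice) has d→h; l (Alice) has l→h.
A2: add {j} — j (Alice) has j→l.
A3 = A2; e.g. c (Bob) can still go to g. Fixed point.
Alice's attractor = {d, h, j, l}; Bob avoids the target exactly from the complement.

c, e, f, g, i, k, m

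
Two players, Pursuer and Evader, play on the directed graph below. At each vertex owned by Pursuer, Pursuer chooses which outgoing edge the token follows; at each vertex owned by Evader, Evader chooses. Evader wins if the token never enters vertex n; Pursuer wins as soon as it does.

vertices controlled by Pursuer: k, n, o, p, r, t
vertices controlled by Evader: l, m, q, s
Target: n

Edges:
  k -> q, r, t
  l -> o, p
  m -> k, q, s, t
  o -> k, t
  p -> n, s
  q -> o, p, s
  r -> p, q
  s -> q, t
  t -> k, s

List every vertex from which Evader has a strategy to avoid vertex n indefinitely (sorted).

A0 = {n}
A1: add {p} — p (Pursuer) has p→n.
A2: add {r} — r (Pursuer) has r→p.
A3: add {k} — k (Pursuer) has k→r.
A4: add {o, t} — o (Pursuer) has o→k; t (Pursuer) has t→k.
A5: add {l} — l (Evader): all of {o, p} already in.
A6 = A5; e.g. m (Evader) can still go to q. Fixed point.
Pursuer's attractor = {k, l, n, o, p, r, t}; Evader avoids the target exactly from the complement.

m, q, s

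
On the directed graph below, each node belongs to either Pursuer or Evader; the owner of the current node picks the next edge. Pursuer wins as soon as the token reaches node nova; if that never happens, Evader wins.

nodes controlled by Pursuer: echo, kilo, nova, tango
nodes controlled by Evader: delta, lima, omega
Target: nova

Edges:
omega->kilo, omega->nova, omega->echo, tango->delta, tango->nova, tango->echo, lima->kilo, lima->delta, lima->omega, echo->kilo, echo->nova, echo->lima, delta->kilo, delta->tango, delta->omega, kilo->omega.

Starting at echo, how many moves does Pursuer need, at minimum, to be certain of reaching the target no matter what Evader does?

1

A0 = {nova}
A1: add {echo, tango} — tango (Pursuer) has tango→nova; echo (Pursuer) has echo→nova.
A2 = A1; e.g. kilo (Pursuer) has no edge into A1. Fixed point.
echo enters the attractor at level 1, so Pursuer can force the target in 1 move from there.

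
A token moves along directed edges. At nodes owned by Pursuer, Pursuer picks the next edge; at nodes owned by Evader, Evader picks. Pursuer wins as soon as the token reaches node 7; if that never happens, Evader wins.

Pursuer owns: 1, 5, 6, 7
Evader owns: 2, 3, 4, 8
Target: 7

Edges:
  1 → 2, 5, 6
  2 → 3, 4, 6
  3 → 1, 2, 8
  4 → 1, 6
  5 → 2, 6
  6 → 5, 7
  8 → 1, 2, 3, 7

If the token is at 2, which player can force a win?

A0 = {7}
A1: add {6} — 6 (Pursuer) has 6→7.
A2: add {1, 5} — 1 (Pursuer) has 1→6; 5 (Pursuer) has 5→6.
A3: add {4} — 4 (Evader): all of {1, 6} already in.
A4 = A3; e.g. 2 (Evader) can still go to 3. Fixed point.
2 never enters the attractor, so Evader can avoid the target forever.

Evader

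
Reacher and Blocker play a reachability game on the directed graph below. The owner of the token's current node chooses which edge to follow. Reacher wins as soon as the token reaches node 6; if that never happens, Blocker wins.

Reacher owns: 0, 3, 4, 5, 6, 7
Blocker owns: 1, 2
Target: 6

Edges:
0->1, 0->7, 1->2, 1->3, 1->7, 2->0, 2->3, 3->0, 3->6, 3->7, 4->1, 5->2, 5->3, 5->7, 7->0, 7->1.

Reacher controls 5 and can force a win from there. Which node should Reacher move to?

3

A0 = {6}
A1: add {3} — 3 (Reacher) has 3→6.
A2: add {5} — 5 (Reacher) has 5→3.
A3 = A2; e.g. 0 (Reacher) has no edge into A2. Fixed point.
From 5, successor 3 is in the attractor (rank 1); the other successors 2, 7 are not.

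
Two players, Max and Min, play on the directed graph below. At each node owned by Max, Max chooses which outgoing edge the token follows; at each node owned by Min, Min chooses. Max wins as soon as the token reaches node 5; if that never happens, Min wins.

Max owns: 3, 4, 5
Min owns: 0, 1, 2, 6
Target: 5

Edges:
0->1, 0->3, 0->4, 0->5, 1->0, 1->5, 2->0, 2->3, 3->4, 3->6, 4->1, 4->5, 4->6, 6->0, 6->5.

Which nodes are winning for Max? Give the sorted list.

3, 4, 5

A0 = {5}
A1: add {4} — 4 (Max) has 4→5.
A2: add {3} — 3 (Max) has 3→4.
A3 = A2; e.g. 0 (Min) can still go to 1. Fixed point.
Max's winning region = {3, 4, 5}.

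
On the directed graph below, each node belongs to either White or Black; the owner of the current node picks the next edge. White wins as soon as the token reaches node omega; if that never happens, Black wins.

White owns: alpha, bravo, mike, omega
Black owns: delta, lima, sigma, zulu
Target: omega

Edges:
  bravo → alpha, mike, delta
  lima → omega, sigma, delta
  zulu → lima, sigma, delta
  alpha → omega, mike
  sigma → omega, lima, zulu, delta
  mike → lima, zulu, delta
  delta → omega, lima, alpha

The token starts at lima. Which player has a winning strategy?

A0 = {omega}
A1: add {alpha} — alpha (White) has alpha→omega.
A2: add {bravo} — bravo (White) has bravo→alpha.
A3 = A2; e.g. lima (Black) can still go to sigma. Fixed point.
lima never enters the attractor, so Black can avoid the target forever.

Black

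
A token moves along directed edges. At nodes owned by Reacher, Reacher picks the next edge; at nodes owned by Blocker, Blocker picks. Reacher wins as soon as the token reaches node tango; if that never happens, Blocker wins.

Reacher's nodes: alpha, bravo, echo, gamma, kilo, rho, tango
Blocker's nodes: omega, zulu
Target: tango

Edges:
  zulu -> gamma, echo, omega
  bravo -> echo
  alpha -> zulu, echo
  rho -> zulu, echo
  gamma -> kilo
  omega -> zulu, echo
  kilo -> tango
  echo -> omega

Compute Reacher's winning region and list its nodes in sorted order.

gamma, kilo, tango

A0 = {tango}
A1: add {kilo} — kilo (Reacher) has kilo→tango.
A2: add {gamma} — gamma (Reacher) has gamma→kilo.
A3 = A2; e.g. alpha (Reacher) has no edge into A2. Fixed point.
Reacher's winning region = {gamma, kilo, tango}.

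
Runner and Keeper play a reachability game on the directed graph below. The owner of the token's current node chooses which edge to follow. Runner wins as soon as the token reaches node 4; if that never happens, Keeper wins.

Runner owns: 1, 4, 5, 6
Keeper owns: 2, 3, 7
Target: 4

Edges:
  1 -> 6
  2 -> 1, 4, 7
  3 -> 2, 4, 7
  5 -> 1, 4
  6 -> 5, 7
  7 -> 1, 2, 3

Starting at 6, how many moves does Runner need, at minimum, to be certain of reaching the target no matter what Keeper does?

A0 = {4}
A1: add {5} — 5 (Runner) has 5→4.
A2: add {6} — 6 (Runner) has 6→5.
6 enters the attractor at level 2, so Runner can force the target in 2 moves from there.

2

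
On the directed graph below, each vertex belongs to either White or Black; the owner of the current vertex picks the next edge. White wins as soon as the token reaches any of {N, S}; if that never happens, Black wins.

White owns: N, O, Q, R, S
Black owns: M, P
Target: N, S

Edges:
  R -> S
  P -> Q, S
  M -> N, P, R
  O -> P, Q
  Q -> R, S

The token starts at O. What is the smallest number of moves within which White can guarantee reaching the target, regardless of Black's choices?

A0 = {N, S}
A1: add {Q, R} — Q (White) has Q→S; R (White) has R→S.
A2: add {O, P} — O (White) has O→Q; P (Black): all of {Q, S} already in.
O enters the attractor at level 2, so White can force the target in 2 moves from there.

2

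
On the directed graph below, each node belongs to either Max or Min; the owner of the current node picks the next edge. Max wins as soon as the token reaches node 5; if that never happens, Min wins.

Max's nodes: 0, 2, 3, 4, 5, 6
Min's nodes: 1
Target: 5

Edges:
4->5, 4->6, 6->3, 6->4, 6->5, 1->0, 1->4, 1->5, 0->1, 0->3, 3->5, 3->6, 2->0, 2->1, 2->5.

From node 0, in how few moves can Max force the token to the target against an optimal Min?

A0 = {5}
A1: add {2, 3, 4, 6} — 2 (Max) has 2→5; 3 (Max) has 3→5; 4 (Max) has 4→5; 6 (Max) has 6→5.
A2: add {0} — 0 (Max) has 0→3.
0 enters the attractor at level 2, so Max can force the target in 2 moves from there.

2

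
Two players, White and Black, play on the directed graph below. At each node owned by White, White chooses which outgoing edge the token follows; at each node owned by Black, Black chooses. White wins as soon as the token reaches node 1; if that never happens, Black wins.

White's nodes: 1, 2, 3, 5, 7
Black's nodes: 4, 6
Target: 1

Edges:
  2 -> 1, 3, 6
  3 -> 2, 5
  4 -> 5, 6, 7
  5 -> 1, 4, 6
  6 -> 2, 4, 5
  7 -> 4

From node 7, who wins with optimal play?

Black

A0 = {1}
A1: add {2, 5} — 2 (White) has 2→1; 5 (White) has 5→1.
A2: add {3} — 3 (White) has 3→2.
A3 = A2; e.g. 4 (Black) can still go to 6. Fixed point.
7 never enters the attractor, so Black can avoid the target forever.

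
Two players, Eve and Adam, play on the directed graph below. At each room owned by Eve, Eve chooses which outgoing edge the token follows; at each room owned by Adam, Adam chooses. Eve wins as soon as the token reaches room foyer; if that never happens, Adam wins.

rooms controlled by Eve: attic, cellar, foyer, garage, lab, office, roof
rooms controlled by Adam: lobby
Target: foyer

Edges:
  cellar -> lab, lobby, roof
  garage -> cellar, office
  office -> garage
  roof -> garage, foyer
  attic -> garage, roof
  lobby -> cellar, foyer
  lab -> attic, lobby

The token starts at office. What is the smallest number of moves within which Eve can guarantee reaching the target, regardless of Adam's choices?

4

A0 = {foyer}
A1: add {roof} — roof (Eve) has roof→foyer.
A2: add {attic, cellar} — cellar (Eve) has cellar→roof; attic (Eve) has attic→roof.
A3: add {garage, lab, lobby} — garage (Eve) has garage→cellar; lab (Eve) has lab→attic; lobby (Adam): all of {cellar, foyer} already in.
A4: add {office} — office (Eve) has office→garage.
A4 = all vertices. Fixed point.
office enters the attractor at level 4, so Eve can force the target in 4 moves from there.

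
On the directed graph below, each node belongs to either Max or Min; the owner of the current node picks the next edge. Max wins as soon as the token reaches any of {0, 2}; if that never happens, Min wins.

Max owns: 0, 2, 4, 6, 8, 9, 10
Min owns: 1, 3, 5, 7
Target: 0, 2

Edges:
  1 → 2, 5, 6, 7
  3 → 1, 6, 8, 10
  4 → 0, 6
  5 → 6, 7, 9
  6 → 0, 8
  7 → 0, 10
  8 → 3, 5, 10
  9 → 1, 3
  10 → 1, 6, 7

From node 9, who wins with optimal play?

A0 = {0, 2}
A1: add {4, 6} — 4 (Max) has 4→0; 6 (Max) has 6→0.
A2: add {10} — 10 (Max) has 10→6.
A3: add {7, 8} — 7 (Min): all of {0, 10} already in; 8 (Max) has 8→10.
A4 = A3; e.g. 1 (Min) can still go to 5. Fixed point.
9 never enters the attractor, so Min can avoid the target forever.

Min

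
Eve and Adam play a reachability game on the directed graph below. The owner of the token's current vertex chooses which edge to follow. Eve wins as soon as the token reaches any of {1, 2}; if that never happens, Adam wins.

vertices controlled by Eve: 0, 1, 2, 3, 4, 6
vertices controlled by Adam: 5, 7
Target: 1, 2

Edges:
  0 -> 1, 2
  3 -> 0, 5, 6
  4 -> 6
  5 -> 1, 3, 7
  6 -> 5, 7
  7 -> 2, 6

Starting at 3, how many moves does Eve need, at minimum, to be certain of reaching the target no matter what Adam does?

2

A0 = {1, 2}
A1: add {0} — 0 (Eve) has 0→1.
A2: add {3} — 3 (Eve) has 3→0.
A3 = A2; e.g. 4 (Eve) has no edge into A2. Fixed point.
3 enters the attractor at level 2, so Eve can force the target in 2 moves from there.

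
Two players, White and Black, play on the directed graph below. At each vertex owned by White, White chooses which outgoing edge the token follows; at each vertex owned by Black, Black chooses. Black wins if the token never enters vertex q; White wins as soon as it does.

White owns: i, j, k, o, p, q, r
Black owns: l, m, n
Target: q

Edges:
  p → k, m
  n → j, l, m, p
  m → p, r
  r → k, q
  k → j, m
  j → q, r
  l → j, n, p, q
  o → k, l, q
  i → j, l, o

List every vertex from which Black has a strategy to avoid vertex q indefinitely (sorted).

l, n

A0 = {q}
A1: add {j, o, r} — j (White) has j→q; o (White) has o→q; r (White) has r→q.
A2: add {i, k} — i (White) has i→j; k (White) has k→j.
A3: add {p} — p (White) has p→k.
A4: add {m} — m (Black): all of {p, r} already in.
A5 = A4; e.g. l (Black) can still go to n. Fixed point.
White's attractor = {i, j, k, m, o, p, q, r}; Black avoids the target exactly from the complement.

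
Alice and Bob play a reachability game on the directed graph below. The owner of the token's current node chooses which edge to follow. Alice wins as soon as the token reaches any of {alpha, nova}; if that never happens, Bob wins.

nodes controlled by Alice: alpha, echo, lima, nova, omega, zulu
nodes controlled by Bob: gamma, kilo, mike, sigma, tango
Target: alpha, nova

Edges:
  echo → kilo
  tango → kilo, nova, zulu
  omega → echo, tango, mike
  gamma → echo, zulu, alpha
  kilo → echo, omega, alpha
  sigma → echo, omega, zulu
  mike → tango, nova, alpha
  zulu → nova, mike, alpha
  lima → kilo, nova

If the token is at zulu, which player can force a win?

Alice

A0 = {alpha, nova}
A1: add {lima, zulu} — zulu (Alice) has zulu→nova; lima (Alice) has lima→nova.
A2 = A1; e.g. echo (Alice) has no edge into A1. Fixed point.
zulu ∈ A1, so Alice can force the target.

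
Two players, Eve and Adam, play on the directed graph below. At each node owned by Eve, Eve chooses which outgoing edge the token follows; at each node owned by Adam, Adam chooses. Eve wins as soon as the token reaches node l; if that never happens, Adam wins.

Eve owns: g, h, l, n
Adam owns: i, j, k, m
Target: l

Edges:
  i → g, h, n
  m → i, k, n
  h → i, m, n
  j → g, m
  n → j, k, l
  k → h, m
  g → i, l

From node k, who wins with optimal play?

A0 = {l}
A1: add {g, n} — g (Eve) has g→l; n (Eve) has n→l.
A2: add {h} — h (Eve) has h→n.
A3: add {i} — i (Adam): all of {g, h, n} already in.
A4 = A3; e.g. j (Adam) can still go to m. Fixed point.
k never enters the attractor, so Adam can avoid the target forever.

Adam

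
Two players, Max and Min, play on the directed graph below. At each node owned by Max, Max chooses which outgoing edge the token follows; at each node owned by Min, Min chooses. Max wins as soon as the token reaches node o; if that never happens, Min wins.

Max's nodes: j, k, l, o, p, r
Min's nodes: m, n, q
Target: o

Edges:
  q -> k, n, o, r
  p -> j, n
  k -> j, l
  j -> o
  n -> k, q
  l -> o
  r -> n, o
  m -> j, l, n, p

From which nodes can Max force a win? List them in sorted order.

j, k, l, o, p, r

A0 = {o}
A1: add {j, l, r} — j (Max) has j→o; l (Max) has l→o; r (Max) has r→o.
A2: add {k, p} — k (Max) has k→j; p (Max) has p→j.
A3 = A2; e.g. m (Min) can still go to n. Fixed point.
Max's winning region = {j, k, l, o, p, r}.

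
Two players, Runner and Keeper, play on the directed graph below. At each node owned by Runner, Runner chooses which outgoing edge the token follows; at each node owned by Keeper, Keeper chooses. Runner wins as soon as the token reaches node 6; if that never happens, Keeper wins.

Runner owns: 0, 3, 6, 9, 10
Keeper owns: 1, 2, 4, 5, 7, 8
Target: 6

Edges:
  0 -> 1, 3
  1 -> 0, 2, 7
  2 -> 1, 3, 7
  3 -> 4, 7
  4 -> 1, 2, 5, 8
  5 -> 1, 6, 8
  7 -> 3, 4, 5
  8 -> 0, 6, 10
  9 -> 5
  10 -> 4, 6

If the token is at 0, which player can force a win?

A0 = {6}
A1: add {10} — 10 (Runner) has 10→6.
A2 = A1; e.g. 0 (Runner) has no edge into A1. Fixed point.
0 never enters the attractor, so Keeper can avoid the target forever.

Keeper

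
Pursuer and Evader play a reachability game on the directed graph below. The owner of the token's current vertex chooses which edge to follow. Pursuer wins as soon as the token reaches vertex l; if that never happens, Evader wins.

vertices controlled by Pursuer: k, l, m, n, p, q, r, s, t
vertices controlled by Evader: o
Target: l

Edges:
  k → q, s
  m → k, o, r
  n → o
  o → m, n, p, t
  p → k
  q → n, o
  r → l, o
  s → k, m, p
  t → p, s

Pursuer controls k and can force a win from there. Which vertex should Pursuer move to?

s

A0 = {l}
A1: add {r} — r (Pursuer) has r→l.
A2: add {m} — m (Pursuer) has m→r.
A3: add {s} — s (Pursuer) has s→m.
A4: add {k, t} — k (Pursuer) has k→s; t (Pursuer) has t→s.
A5: add {p} — p (Pursuer) has p→k.
A6 = A5; e.g. n (Pursuer) has no edge into A5. Fixed point.
From k, successor s is in the attractor (rank 3); the other successor q is not.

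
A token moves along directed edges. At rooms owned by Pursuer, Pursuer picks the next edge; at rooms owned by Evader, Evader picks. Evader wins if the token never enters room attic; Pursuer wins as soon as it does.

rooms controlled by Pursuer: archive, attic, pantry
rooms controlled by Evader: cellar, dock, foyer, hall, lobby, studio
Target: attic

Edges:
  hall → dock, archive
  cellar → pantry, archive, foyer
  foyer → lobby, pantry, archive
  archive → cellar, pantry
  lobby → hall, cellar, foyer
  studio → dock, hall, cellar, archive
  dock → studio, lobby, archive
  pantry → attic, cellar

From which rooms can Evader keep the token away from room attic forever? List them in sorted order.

cellar, dock, foyer, hall, lobby, studio

A0 = {attic}
A1: add {pantry} — pantry (Pursuer) has pantry→attic.
A2: add {archive} — archive (Pursuer) has archive→pantry.
A3 = A2; e.g. dock (Evader) can still go to studio. Fixed point.
Pursuer's attractor = {archive, attic, pantry}; Evader avoids the target exactly from the complement.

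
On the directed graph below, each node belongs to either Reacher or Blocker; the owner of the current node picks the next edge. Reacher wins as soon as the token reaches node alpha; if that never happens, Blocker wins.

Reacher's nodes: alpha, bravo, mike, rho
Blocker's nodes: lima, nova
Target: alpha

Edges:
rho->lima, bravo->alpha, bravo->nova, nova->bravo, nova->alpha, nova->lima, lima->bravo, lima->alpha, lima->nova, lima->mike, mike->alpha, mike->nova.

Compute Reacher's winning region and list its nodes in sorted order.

A0 = {alpha}
A1: add {bravo, mike} — bravo (Reacher) has bravo→alpha; mike (Reacher) has mike→alpha.
A2 = A1; e.g. rho (Reacher) has no edge into A1. Fixed point.
Reacher's winning region = {alpha, bravo, mike}.

alpha, bravo, mike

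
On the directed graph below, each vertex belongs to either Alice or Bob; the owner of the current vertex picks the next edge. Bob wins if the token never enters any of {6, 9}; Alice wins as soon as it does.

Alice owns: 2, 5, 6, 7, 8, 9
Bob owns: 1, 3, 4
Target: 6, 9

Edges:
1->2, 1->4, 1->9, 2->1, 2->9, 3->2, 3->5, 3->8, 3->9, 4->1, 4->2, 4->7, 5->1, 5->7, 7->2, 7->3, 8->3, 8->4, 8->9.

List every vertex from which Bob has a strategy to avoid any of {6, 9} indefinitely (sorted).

A0 = {6, 9}
A1: add {2, 8} — 2 (Alice) has 2→9; 8 (Alice) has 8→9.
A2: add {7} — 7 (Alice) has 7→2.
A3: add {5} — 5 (Alice) has 5→7.
A4: add {3} — 3 (Bob): all of {2, 5, 8, 9} already in.
A5 = A4; e.g. 1 (Bob) can still go to 4. Fixed point.
Alice's attractor = {2, 3, 5, 6, 7, 8, 9}; Bob avoids the target exactly from the complement.

1, 4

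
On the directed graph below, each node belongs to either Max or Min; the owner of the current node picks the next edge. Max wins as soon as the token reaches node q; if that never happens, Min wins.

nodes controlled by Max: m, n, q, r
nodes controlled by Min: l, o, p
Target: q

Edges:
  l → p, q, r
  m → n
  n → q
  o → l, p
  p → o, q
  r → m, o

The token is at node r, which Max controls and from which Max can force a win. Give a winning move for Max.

A0 = {q}
A1: add {n} — n (Max) has n→q.
A2: add {m} — m (Max) has m→n.
A3: add {r} — r (Max) has r→m.
A4 = A3; e.g. l (Min) can still go to p. Fixed point.
From r, successor m is in the attractor (rank 2); the other successor o is not.

m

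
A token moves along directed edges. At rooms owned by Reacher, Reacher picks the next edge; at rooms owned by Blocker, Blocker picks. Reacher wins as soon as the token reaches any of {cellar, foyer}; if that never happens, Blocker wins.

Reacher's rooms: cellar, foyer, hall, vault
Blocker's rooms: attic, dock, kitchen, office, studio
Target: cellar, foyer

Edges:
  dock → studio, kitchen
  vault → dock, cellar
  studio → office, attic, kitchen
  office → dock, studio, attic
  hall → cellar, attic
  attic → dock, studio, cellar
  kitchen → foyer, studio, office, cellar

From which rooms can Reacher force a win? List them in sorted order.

A0 = {cellar, foyer}
A1: add {hall, vault} — vault (Reacher) has vault→cellar; hall (Reacher) has hall→cellar.
A2 = A1; e.g. dock (Blocker) can still go to studio. Fixed point.
Reacher's winning region = {cellar, foyer, hall, vault}.

cellar, foyer, hall, vault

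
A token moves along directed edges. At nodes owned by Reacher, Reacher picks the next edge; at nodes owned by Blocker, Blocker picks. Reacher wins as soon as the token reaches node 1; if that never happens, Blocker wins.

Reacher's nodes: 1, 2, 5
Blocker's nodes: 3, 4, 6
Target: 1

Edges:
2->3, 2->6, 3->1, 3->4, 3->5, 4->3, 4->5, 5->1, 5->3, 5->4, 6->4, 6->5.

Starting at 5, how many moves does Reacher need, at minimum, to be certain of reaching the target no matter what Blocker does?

1

A0 = {1}
A1: add {5} — 5 (Reacher) has 5→1.
A2 = A1; e.g. 2 (Reacher) has no edge into A1. Fixed point.
5 enters the attractor at level 1, so Reacher can force the target in 1 move from there.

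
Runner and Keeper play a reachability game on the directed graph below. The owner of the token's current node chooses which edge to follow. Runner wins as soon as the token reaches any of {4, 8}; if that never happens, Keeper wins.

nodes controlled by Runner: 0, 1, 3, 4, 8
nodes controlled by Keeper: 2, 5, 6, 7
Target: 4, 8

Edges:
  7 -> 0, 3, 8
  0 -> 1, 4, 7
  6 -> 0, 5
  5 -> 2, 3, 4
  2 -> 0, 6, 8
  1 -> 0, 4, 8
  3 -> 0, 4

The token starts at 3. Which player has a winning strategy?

Runner

A0 = {4, 8}
A1: add {0, 1, 3} — 0 (Runner) has 0→4; 1 (Runner) has 1→4; 3 (Runner) has 3→4.
3 ∈ A1, so Runner can force the target.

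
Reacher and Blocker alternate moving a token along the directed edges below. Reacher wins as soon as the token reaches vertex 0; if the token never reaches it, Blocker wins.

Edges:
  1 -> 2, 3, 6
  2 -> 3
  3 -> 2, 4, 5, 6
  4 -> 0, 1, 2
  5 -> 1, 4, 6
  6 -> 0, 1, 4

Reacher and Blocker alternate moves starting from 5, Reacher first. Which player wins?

Blocker

Track states (vertex, player-to-move).
A0 = {(0,Reacher), (0,Blocker)}
A1: add {(4,Reacher), (6,Reacher)}.
A2 = A1; e.g. (1,Reacher) stays out. (5,Reacher) never enters ⇒ Blocker avoids the target.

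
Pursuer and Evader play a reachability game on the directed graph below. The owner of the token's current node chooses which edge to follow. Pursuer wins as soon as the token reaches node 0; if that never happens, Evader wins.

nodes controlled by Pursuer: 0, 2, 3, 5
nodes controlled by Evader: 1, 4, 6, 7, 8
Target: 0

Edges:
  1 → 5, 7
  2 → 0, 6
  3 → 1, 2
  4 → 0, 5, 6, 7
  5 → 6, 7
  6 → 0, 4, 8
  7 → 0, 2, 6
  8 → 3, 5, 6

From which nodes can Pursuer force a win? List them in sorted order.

A0 = {0}
A1: add {2} — 2 (Pursuer) has 2→0.
A2: add {3} — 3 (Pursuer) has 3→2.
A3 = A2; e.g. 1 (Evader) can still go to 5. Fixed point.
Pursuer's winning region = {0, 2, 3}.

0, 2, 3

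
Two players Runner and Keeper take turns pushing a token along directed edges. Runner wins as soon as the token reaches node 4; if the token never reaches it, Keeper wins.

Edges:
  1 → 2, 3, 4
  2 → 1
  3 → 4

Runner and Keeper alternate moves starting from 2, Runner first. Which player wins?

Track states (vertex, player-to-move).
A0 = {(4,Runner), (4,Keeper)}
A1: add {(1,Runner), (3,Runner), (3,Keeper)}.
A2: add {(2,Keeper)}.
A3 = A2; e.g. (1,Keeper) stays out. (2,Runner) never enters ⇒ Keeper avoids the target.

Keeper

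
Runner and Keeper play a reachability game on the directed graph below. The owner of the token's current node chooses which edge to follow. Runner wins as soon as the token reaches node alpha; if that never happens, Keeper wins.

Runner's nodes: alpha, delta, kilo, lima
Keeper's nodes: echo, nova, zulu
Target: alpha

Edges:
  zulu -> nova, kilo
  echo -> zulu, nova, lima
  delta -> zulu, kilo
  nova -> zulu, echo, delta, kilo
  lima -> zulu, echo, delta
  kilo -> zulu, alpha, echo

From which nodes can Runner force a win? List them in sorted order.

alpha, delta, kilo, lima

A0 = {alpha}
A1: add {kilo} — kilo (Runner) has kilo→alpha.
A2: add {delta} — delta (Runner) has delta→kilo.
A3: add {lima} — lima (Runner) has lima→delta.
A4 = A3; e.g. zulu (Keeper) can still go to nova. Fixed point.
Runner's winning region = {alpha, delta, kilo, lima}.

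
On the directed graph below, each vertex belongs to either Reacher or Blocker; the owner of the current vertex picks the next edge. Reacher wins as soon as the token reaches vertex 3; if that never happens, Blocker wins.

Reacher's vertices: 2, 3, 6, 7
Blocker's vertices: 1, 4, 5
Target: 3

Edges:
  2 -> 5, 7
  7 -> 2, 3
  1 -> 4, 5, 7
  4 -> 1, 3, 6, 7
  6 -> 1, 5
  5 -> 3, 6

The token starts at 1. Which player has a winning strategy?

Blocker

A0 = {3}
A1: add {7} — 7 (Reacher) has 7→3.
A2: add {2} — 2 (Reacher) has 2→7.
A3 = A2; e.g. 1 (Blocker) can still go to 4. Fixed point.
1 never enters the attractor, so Blocker can avoid the target forever.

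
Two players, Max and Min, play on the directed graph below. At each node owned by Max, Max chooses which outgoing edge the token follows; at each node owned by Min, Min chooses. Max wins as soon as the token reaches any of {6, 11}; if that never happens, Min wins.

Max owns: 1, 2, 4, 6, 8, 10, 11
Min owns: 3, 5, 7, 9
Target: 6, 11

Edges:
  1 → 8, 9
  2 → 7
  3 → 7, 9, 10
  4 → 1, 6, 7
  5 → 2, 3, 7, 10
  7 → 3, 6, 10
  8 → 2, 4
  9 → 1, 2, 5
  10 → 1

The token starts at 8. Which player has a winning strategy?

A0 = {6, 11}
A1: add {4} — 4 (Max) has 4→6.
A2: add {8} — 8 (Max) has 8→4.
8 ∈ A2, so Max can force the target.

Max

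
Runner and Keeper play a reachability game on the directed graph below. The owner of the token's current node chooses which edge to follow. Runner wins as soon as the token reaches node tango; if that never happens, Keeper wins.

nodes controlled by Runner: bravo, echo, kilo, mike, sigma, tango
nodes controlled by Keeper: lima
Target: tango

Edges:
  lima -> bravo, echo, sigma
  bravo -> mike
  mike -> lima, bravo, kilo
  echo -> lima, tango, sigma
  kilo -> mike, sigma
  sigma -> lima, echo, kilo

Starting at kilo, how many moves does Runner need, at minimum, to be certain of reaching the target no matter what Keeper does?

A0 = {tango}
A1: add {echo} — echo (Runner) has echo→tango.
A2: add {sigma} — sigma (Runner) has sigma→echo.
A3: add {kilo} — kilo (Runner) has kilo→sigma.
kilo enters the attractor at level 3, so Runner can force the target in 3 moves from there.

3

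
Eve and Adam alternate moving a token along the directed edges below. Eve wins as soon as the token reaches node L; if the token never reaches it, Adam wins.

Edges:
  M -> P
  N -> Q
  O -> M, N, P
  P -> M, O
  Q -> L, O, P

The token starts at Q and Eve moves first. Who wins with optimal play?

Track states (vertex, player-to-move).
A0 = {(L,Eve), (L,Adam)}
A1: add {(Q,Eve)}.
(Q,Eve) ∈ A1 ⇒ Eve forces the target.

Eve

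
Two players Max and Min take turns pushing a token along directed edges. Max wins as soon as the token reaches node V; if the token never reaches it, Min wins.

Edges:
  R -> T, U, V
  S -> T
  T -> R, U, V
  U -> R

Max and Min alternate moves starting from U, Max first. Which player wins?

Track states (vertex, player-to-move).
A0 = {(V,Max), (V,Min)}
A1: add {(R,Max), (T,Max)}.
A2: add {(S,Min), (U,Min)}.
A3 = A2; e.g. (R,Min) stays out. (U,Max) never enters ⇒ Min avoids the target.

Min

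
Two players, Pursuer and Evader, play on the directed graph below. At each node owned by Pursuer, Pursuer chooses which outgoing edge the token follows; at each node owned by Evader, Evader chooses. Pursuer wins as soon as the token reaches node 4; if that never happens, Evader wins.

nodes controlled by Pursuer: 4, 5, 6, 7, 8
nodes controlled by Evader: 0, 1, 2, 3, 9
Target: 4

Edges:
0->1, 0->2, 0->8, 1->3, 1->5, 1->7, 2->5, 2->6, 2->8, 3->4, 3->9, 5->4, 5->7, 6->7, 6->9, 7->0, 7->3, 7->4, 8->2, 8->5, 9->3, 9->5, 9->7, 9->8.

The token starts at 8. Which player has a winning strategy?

A0 = {4}
A1: add {5, 7} — 5 (Pursuer) has 5→4; 7 (Pursuer) has 7→4.
A2: add {6, 8} — 6 (Pursuer) has 6→7; 8 (Pursuer) has 8→5.
8 ∈ A2, so Pursuer can force the target.

Pursuer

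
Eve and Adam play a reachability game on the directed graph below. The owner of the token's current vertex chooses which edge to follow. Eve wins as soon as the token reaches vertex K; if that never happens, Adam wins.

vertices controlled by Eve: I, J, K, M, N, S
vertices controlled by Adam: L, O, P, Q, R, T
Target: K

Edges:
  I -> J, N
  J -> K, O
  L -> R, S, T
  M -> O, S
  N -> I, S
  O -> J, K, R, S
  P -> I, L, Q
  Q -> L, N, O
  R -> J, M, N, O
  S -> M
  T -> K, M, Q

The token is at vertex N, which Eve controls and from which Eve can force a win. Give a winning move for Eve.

I

A0 = {K}
A1: add {J} — J (Eve) has J→K.
A2: add {I} — I (Eve) has I→J.
A3: add {N} — N (Eve) has N→I.
A4 = A3; e.g. L (Adam) can still go to R. Fixed point.
From N, successor I is in the attractor (rank 2); the other successor S is not.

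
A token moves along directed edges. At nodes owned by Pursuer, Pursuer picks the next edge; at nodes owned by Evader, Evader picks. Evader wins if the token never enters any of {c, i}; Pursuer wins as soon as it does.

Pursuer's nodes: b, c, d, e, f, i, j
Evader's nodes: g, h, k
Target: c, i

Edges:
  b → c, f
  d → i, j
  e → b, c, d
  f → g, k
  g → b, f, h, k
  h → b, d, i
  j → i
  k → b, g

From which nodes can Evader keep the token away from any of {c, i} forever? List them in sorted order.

A0 = {c, i}
A1: add {b, d, e, j} — b (Pursuer) has b→c; d (Pursuer) has d→i; e (Pursuer) has e→c; j (Pursuer) has j→i.
A2: add {h} — h (Evader): all of {b, d, i} already in.
A3 = A2; e.g. f (Pursuer) has no edge into A2. Fixed point.
Pursuer's attractor = {b, c, d, e, h, i, j}; Evader avoids the target exactly from the complement.

f, g, k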